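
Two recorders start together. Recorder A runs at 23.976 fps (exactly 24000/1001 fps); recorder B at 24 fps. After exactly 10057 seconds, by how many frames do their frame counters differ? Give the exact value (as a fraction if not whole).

A emits 24000/1001 × 10057 = 241368000/1001 frames; B emits 24 × 10057 = 241368.
Difference = 241368/1001 frames (≈ 241.1269); B is ahead of A.

241368/1001 frames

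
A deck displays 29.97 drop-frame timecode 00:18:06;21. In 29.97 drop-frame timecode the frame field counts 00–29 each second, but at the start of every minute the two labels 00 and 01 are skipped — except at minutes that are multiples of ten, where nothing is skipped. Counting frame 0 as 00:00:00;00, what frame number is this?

As if non-drop at 30 labels/s: (0 × 3600 + 18 × 60 + 6) × 30 + 21 = 32601.
Minute boundaries passed: 18; those not divisible by 10: 18 − 1 = 17; dropped labels = 2 × 17 = 34.
Actual frame index = 32601 − 34 = 32567.

32567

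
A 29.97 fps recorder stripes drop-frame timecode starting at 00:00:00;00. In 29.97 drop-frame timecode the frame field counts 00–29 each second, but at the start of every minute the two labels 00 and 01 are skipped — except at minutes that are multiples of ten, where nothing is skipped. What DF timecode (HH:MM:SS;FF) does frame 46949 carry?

Each 10-minute DF block holds 10 × 60 × 30 − 9 × 2 = 17982 frames. 46949 ÷ 17982 → 2 full blocks, remainder 10985.
Within the partial block the first minute is 1800 frames and each further minute 1798, so 6 further minute boundaries passed. Total skipped labels = 18 × 2 + 2 × 6 = 48.
Non-drop label index = 46949 + 48 = 46997; at 30 labels/s that is 00:26:06:17, i.e. DF 00:26:06;17.

00:26:06;17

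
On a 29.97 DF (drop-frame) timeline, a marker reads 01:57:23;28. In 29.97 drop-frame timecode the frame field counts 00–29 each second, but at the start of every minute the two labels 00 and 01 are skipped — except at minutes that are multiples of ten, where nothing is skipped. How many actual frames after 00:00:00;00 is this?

As if non-drop at 30 labels/s: (1 × 3600 + 57 × 60 + 23) × 30 + 28 = 211318.
Minute boundaries passed: 117; those not divisible by 10: 117 − 11 = 106; dropped labels = 2 × 106 = 212.
Actual frame index = 211318 − 212 = 211106.

211106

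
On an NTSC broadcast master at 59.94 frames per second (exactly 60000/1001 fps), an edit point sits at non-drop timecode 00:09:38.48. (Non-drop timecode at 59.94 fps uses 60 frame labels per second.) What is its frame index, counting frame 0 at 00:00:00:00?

frame 34728

Total seconds to the label: (0 × 3600 + 9 × 60 + 38) = 578.
Frame index = 578 × 60 + 48 = 34728.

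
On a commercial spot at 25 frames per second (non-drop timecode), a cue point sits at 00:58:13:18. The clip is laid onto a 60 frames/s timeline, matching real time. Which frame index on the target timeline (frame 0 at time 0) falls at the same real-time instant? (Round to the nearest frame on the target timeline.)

frame 209623

Source frame index: (0×3600 + 58×60 + 13) × 25 + 18 = 87343.
Real time: 87343 / (25) = 87343/25 s.
Target frame: (87343/25) × (60) = 1048116/5 ≈ 209623.200 → 209623.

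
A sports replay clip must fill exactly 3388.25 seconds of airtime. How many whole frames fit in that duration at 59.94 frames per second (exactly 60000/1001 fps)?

Frames = 3388.25 × 60000/1001 = 203295000/1001 ≈ 203091.9081.
Complete frames: 203091.

203091 frames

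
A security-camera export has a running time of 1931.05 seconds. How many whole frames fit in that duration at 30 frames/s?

Frames = 1931.05 × 30 = 115863/2 ≈ 57931.5000.
Complete frames: 57931.

57931 frames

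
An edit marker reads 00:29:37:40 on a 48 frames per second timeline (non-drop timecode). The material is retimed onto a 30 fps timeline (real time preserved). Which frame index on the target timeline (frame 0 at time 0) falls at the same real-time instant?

Source frame index: (0×3600 + 29×60 + 37) × 48 + 40 = 85336.
Real time: 85336 / (48) = 10667/6 s.
Target frame: (10667/6) × (30) = 53335.

frame 53335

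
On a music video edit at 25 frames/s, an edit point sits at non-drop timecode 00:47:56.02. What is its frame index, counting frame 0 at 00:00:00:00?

frame 71902

Total seconds to the label: (0 × 3600 + 47 × 60 + 56) = 2876.
Frame index = 2876 × 25 + 2 = 71902.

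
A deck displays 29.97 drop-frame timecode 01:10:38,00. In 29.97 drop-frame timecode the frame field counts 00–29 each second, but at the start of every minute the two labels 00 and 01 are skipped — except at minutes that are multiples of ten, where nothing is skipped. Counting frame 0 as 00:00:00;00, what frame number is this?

Complete 10-minute blocks: 7, each 17982 frames → 125874.
Remaining 0 whole minutes in the current block: 0 frames.
Within the current minute: 38 × 30 + 0 = 1140. Total = 125874 + 0 + 1140 = 127014.

127014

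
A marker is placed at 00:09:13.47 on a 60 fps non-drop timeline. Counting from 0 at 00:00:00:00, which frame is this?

frame 33227

Total seconds to the label: (0 × 3600 + 9 × 60 + 13) = 553.
Frame index = 553 × 60 + 47 = 33227.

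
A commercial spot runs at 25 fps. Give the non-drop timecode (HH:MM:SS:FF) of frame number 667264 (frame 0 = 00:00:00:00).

07:24:50:14

667264 ÷ 25 = 26690 full seconds, remainder 14 frames.
26690 s = 7 h 24 min 50 s.
Timecode: 07:24:50:14.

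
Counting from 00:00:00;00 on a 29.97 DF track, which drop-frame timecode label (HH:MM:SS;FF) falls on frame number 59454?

Each 10-minute DF block holds 10 × 60 × 30 − 9 × 2 = 17982 frames. 59454 ÷ 17982 → 3 full blocks, remainder 5508.
Within the partial block the first minute is 1800 frames and each further minute 1798, so 3 further minute boundaries passed. Total skipped labels = 18 × 3 + 2 × 3 = 60.
Non-drop label index = 59454 + 60 = 59514; at 30 labels/s that is 00:33:03:24, i.e. DF 00:33:03;24.

00:33:03;24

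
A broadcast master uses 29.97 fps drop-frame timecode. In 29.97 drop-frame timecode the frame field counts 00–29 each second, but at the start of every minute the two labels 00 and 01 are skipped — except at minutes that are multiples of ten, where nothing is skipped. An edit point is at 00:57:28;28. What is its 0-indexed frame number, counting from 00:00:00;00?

Complete 10-minute blocks: 5, each 17982 frames → 89910.
Remaining 7 whole minutes in the current block: 1800 + 6 × 1798 = 12588 frames.
Within the current minute: 28 × 30 + 28 − 2 = 866 (labels ;00/;01 skipped at this minute). Total = 89910 + 12588 + 866 = 103364.

103364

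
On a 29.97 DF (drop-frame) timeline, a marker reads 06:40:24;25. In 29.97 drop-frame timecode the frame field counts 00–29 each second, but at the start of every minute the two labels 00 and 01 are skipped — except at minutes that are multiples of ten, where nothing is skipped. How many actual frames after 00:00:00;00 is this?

As if non-drop at 30 labels/s: (6 × 3600 + 40 × 60 + 24) × 30 + 25 = 720745.
Minute boundaries passed: 400; those not divisible by 10: 400 − 40 = 360; dropped labels = 2 × 360 = 720.
Actual frame index = 720745 − 720 = 720025.

720025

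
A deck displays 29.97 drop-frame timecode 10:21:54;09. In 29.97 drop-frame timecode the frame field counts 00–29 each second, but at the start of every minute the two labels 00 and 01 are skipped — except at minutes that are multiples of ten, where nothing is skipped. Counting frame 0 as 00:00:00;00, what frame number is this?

1118311

Complete 10-minute blocks: 62, each 17982 frames → 1114884.
Remaining 1 whole minute in the current block: 1800 + 0 × 1798 = 1800 frames.
Within the current minute: 54 × 30 + 9 − 2 = 1627 (labels ;00/;01 skipped at this minute). Total = 1114884 + 1800 + 1627 = 1118311.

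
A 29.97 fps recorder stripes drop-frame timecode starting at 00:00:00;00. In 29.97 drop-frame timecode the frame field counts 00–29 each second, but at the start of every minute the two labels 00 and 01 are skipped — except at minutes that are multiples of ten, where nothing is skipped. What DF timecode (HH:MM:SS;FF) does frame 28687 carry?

Ten DF minutes hold 17982 frames, so frame 28687 lies in block 1 (frames 17982–35963) with 10705 frames into that block.
The block's first minute is 1800 frames and the rest 1798 each; 10705 frames reaches minute 5, so 1 × 18 + 5 × 2 = 28 labels have been skipped so far.
Adding those back, label number 28687 + 28 = 28715 at 30 labels/s is 957 s + 5 f = 0 h 15 min 57 s frame 5, i.e. 00:15:57;05.

00:15:57;05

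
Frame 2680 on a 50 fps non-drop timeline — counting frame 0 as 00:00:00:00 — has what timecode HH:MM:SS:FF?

00:00:53:30

2680 ÷ 50 = 53 full seconds, remainder 30 frames.
53 s = 0 h 0 min 53 s.
Timecode: 00:00:53:30.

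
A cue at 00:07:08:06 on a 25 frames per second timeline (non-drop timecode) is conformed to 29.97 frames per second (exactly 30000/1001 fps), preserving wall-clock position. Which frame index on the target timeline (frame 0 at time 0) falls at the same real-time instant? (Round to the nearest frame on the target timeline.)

frame 12834

Source frame index: (0×3600 + 7×60 + 8) × 25 + 6 = 10706.
Real time: 10706 / (25) = 10706/25 s.
Target frame: (10706/25) × (30000/1001) = 12847200/1001 ≈ 12834.366 → 12834.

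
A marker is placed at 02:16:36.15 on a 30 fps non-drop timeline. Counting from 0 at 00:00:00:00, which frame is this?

frame 245895

Total seconds to the label: (2 × 3600 + 16 × 60 + 36) = 8196.
Frame index = 8196 × 30 + 15 = 245895.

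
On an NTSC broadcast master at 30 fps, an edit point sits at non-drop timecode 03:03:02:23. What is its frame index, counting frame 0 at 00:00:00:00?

Total seconds to the label: (3 × 3600 + 3 × 60 + 2) = 10982.
Frame index = 10982 × 30 + 23 = 329483.

frame 329483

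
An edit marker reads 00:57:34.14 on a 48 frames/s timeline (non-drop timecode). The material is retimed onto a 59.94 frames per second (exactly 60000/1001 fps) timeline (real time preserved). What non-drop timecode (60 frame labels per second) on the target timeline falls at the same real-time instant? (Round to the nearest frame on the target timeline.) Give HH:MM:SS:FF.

00:57:30:50

Source frame index: (0×3600 + 57×60 + 34) × 48 + 14 = 165806.
Real time: 165806 / (48) = 82903/24 s.
Target frame: (82903/24) × (60000/1001) = 207257500/1001 ≈ 207050.450 → 207050.
At 60 labels/s: frame 207050 → 00:57:30:50.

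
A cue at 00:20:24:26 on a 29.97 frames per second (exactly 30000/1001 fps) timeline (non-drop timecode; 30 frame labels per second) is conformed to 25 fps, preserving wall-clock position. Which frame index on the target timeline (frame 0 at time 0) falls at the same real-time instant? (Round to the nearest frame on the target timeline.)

frame 30652

Source frame index: (0×3600 + 20×60 + 24) × 30 + 26 = 36746.
Real time: 36746 / (30000/1001) = 18391373/15000 s.
Target frame: (18391373/15000) × (25) = 18391373/600 ≈ 30652.288 → 30652.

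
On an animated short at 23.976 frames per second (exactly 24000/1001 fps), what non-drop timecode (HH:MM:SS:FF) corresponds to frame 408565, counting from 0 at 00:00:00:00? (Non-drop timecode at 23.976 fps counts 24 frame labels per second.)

408565 ÷ 24 = 17023 full seconds, remainder 13 frames.
17023 s = 4 h 43 min 43 s.
Timecode: 04:43:43:13.

04:43:43:13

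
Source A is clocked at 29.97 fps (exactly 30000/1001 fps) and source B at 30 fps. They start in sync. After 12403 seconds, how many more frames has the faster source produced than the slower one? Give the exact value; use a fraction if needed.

A emits 30000/1001 × 12403 = 372090000/1001 frames; B emits 30 × 12403 = 372090.
Difference = 372090/1001 frames (≈ 371.7183); B is ahead of A.

372090/1001 frames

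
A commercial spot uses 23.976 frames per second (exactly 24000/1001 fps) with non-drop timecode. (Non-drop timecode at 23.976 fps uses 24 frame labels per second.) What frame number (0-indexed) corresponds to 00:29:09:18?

frame 41994

Total seconds to the label: (0 × 3600 + 29 × 60 + 9) = 1749.
Frame index = 1749 × 24 + 18 = 41994.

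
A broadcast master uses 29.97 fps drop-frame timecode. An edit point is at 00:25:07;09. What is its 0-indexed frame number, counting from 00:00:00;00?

As if non-drop at 30 labels/s: (0 × 3600 + 25 × 60 + 7) × 30 + 9 = 45219.
Minute boundaries passed: 25; those not divisible by 10: 25 − 2 = 23; dropped labels = 2 × 23 = 46.
Actual frame index = 45219 − 46 = 45173.

45173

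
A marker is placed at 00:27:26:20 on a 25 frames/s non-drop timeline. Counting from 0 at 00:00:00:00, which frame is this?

41170

Total seconds to the label: (0 × 3600 + 27 × 60 + 26) = 1646.
Frame index = 1646 × 25 + 20 = 41170.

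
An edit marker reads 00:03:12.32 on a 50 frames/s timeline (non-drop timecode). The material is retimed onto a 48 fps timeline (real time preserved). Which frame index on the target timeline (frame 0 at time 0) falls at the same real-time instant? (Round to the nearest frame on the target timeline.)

Source frame index: (0×3600 + 3×60 + 12) × 50 + 32 = 9632.
Real time: 9632 / (50) = 4816/25 s.
Target frame: (4816/25) × (48) = 231168/25 ≈ 9246.720 → 9247.

frame 9247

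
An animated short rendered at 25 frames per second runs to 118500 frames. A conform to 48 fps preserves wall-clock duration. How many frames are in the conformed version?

227520 frames

Target frames = source frames × (target rate / source rate) = 118500 × (48)/(25) = 118500 × 48/25 = 227520.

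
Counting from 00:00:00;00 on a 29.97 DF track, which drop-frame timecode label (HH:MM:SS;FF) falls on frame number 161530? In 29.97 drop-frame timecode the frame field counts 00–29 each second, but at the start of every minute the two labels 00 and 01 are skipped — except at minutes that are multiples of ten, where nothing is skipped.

01:29:49;22

Ten DF minutes hold 17982 frames, so frame 161530 lies in block 8 (frames 143856–161837) with 17674 frames into that block.
The block's first minute is 1800 frames and the rest 1798 each; 17674 frames reaches minute 9, so 8 × 18 + 9 × 2 = 162 labels have been skipped so far.
Adding those back, label number 161530 + 162 = 161692 at 30 labels/s is 5389 s + 22 f = 1 h 29 min 49 s frame 22, i.e. 01:29:49;22.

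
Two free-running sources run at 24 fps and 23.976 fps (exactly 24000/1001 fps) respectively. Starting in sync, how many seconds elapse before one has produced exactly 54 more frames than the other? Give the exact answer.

The gap grows by |24000/1001 − 24| = 24/1001 frames per second.
Time for a 54-frame gap: 54 ÷ (24/1001) = 2252.25 s.

2252.25 seconds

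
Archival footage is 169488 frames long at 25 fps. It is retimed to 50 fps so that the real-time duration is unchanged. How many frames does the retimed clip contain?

Target frames = source frames × (target rate / source rate) = 169488 × (50)/(25) = 169488 × 2 = 338976.

338976 frames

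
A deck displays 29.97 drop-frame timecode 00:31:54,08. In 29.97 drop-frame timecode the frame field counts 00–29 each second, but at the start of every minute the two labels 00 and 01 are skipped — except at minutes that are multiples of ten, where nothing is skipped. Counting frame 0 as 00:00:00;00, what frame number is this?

57372

Complete 10-minute blocks: 3, each 17982 frames → 53946.
Remaining 1 whole minute in the current block: 1800 + 0 × 1798 = 1800 frames.
Within the current minute: 54 × 30 + 8 − 2 = 1626 (labels ;00/;01 skipped at this minute). Total = 53946 + 1800 + 1626 = 57372.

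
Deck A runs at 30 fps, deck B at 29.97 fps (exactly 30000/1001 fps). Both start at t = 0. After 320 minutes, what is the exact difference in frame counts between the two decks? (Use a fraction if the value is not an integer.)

320 min = 19200 s.
A emits 30 × 19200 = 576000 frames; B emits 30000/1001 × 19200 = 576000000/1001.
Difference = 576000/1001 frames (≈ 575.4246); B is behind A.

576000/1001 frames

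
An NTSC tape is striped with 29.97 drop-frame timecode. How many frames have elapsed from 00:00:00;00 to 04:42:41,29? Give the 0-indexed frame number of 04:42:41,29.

As if non-drop at 30 labels/s: (4 × 3600 + 42 × 60 + 41) × 30 + 29 = 508859.
Minute boundaries passed: 282; those not divisible by 10: 282 − 28 = 254; dropped labels = 2 × 254 = 508.
Actual frame index = 508859 − 508 = 508351.

508351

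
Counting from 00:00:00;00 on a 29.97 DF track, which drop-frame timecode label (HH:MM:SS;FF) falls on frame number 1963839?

18:12:06;25

Each 10-minute DF block holds 10 × 60 × 30 − 9 × 2 = 17982 frames. 1963839 ÷ 17982 → 109 full blocks, remainder 3801.
Within the partial block the first minute is 1800 frames and each further minute 1798, so 2 further minute boundaries passed. Total skipped labels = 18 × 109 + 2 × 2 = 1966.
Non-drop label index = 1963839 + 1966 = 1965805; at 30 labels/s that is 18:12:06:25, i.e. DF 18:12:06;25.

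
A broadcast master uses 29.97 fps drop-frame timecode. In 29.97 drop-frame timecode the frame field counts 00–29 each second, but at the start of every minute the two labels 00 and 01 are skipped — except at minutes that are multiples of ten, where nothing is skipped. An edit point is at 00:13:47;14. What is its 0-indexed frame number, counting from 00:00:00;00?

As if non-drop at 30 labels/s: (0 × 3600 + 13 × 60 + 47) × 30 + 14 = 24824.
Minute boundaries passed: 13; those not divisible by 10: 13 − 1 = 12; dropped labels = 2 × 12 = 24.
Actual frame index = 24824 − 24 = 24800.

24800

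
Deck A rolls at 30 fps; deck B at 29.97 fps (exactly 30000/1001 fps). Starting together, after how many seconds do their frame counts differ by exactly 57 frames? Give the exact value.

The gap grows by |30000/1001 − 30| = 30/1001 frames per second.
Time for a 57-frame gap: 57 ÷ (30/1001) = 1901.9 s.

1901.9 seconds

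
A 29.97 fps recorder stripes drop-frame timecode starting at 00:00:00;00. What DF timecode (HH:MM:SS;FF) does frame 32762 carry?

00:18:13;06

Each 10-minute DF block holds 10 × 60 × 30 − 9 × 2 = 17982 frames. 32762 ÷ 17982 → 1 full block, remainder 14780.
Within the partial block the first minute is 1800 frames and each further minute 1798, so 8 further minute boundaries passed. Total skipped labels = 18 × 1 + 2 × 8 = 34.
Non-drop label index = 32762 + 34 = 32796; at 30 labels/s that is 00:18:13:06, i.e. DF 00:18:13;06.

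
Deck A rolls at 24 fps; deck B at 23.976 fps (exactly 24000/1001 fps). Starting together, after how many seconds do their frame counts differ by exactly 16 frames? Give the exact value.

2002/3 seconds

The gap grows by |24000/1001 − 24| = 24/1001 frames per second.
Time for a 16-frame gap: 16 ÷ (24/1001) = 2002/3 s.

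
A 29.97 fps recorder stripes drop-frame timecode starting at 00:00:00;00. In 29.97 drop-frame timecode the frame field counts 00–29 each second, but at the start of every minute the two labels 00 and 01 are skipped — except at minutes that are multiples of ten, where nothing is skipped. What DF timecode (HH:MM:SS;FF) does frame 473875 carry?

Ten DF minutes hold 17982 frames, so frame 473875 lies in block 26 (frames 467532–485513) with 6343 frames into that block.
The block's first minute is 1800 frames and the rest 1798 each; 6343 frames reaches minute 3, so 26 × 18 + 3 × 2 = 474 labels have been skipped so far.
Adding those back, label number 473875 + 474 = 474349 at 30 labels/s is 15811 s + 19 f = 4 h 23 min 31 s frame 19, i.e. 04:23:31;19.

04:23:31;19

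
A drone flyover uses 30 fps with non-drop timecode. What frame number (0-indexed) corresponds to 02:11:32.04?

Total seconds to the label: (2 × 3600 + 11 × 60 + 32) = 7892.
Frame index = 7892 × 30 + 4 = 236764.

frame 236764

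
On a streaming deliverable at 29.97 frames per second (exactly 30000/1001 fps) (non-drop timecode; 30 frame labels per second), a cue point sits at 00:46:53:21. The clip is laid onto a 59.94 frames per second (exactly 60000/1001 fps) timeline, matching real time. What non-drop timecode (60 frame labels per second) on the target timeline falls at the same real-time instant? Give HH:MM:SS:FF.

00:46:53:42

Source frame index: (0×3600 + 46×60 + 53) × 30 + 21 = 84411.
Real time: 84411 / (30000/1001) = 28165137/10000 s.
Target frame: (28165137/10000) × (60000/1001) = 168822.
At 60 labels/s: frame 168822 → 00:46:53:42.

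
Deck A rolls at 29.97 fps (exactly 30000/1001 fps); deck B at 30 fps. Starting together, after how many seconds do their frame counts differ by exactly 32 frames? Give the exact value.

16016/15 seconds

The gap grows by |30 − 30000/1001| = 30/1001 frames per second.
Time for a 32-frame gap: 32 ÷ (30/1001) = 16016/15 s.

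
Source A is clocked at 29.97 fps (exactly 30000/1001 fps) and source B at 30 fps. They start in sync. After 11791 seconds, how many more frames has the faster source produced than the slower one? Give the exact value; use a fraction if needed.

A emits 30000/1001 × 11791 = 27210000/77 frames; B emits 30 × 11791 = 353730.
Difference = 27210/77 frames (≈ 353.3766); B is ahead of A.

27210/77 frames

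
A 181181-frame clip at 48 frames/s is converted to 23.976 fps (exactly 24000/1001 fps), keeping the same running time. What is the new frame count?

Target frames = source frames × (target rate / source rate) = 181181 × (24000/1001)/(48) = 181181 × 500/1001 = 90500.

90500 frames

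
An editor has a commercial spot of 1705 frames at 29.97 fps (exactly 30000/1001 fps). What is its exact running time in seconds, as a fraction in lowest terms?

Running time = 1705 ÷ (30000/1001) = 1705 × 1001/30000 = 341341/6000 s.

341341/6000 seconds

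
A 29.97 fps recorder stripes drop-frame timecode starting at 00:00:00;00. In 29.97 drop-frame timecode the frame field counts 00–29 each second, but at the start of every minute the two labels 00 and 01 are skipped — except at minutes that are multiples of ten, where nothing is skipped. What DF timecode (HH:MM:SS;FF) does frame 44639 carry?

00:24:49;13

Each 10-minute DF block holds 10 × 60 × 30 − 9 × 2 = 17982 frames. 44639 ÷ 17982 → 2 full blocks, remainder 8675.
Within the partial block the first minute is 1800 frames and each further minute 1798, so 4 further minute boundaries passed. Total skipped labels = 18 × 2 + 2 × 4 = 44.
Non-drop label index = 44639 + 44 = 44683; at 30 labels/s that is 00:24:49:13, i.e. DF 00:24:49;13.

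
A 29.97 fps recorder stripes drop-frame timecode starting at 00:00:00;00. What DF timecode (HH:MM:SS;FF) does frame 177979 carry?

01:38:58;17

Each 10-minute DF block holds 10 × 60 × 30 − 9 × 2 = 17982 frames. 177979 ÷ 17982 → 9 full blocks, remainder 16141.
Within the partial block the first minute is 1800 frames and each further minute 1798, so 8 further minute boundaries passed. Total skipped labels = 18 × 9 + 2 × 8 = 178.
Non-drop label index = 177979 + 178 = 178157; at 30 labels/s that is 01:38:58:17, i.e. DF 01:38:58;17.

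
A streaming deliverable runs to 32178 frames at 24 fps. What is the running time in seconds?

1340.75 seconds

Running time = 32178 / (24) = 1340.75 s.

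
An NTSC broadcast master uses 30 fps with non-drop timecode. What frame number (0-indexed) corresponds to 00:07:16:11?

Total seconds to the label: (0 × 3600 + 7 × 60 + 16) = 436.
Frame index = 436 × 30 + 11 = 13091.

frame 13091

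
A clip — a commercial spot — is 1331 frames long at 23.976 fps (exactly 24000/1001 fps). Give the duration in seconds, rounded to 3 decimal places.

Running time = 1331 × 1001/24000 = 1332331/24000 s ≈ 55.514 s.

55.514 seconds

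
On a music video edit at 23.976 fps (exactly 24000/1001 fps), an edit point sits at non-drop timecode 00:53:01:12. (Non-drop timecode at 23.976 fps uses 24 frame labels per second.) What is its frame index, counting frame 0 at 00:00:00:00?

frame 76356

Total seconds to the label: (0 × 3600 + 53 × 60 + 1) = 3181.
Frame index = 3181 × 24 + 12 = 76356.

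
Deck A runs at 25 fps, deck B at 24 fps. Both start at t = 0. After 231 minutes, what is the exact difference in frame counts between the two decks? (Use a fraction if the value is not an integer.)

231 min = 13860 s.
A emits 25 × 13860 = 346500 frames; B emits 24 × 13860 = 332640.
Difference = 13860 frames; B is behind A.

13860 frames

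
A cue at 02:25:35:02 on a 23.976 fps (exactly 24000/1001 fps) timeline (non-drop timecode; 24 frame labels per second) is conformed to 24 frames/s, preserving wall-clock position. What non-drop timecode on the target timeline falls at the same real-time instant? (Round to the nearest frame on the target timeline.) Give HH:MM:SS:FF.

Source frame index: (2×3600 + 25×60 + 35) × 24 + 2 = 209642.
Real time: 209642 / (24000/1001) = 104925821/12000 s.
Target frame: (104925821/12000) × (24) = 104925821/500 ≈ 209851.642 → 209852.
At 24 labels/s: frame 209852 → 02:25:43:20.

02:25:43:20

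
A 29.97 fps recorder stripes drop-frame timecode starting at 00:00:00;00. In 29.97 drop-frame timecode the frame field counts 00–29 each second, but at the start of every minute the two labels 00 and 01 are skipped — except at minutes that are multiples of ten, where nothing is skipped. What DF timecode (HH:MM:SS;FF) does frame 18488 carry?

Each 10-minute DF block holds 10 × 60 × 30 − 9 × 2 = 17982 frames. 18488 ÷ 17982 → 1 full block, remainder 506.
Within the partial block the first minute is 1800 frames and each further minute 1798, so 0 further minute boundaries passed. Total skipped labels = 18 × 1 + 2 × 0 = 18.
Non-drop label index = 18488 + 18 = 18506; at 30 labels/s that is 00:10:16:26, i.e. DF 00:10:16;26.

00:10:16;26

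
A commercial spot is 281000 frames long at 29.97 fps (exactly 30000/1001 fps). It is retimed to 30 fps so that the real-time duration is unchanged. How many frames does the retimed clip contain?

Target frames = source frames × (target rate / source rate) = 281000 × (30)/(30000/1001) = 281000 × 1001/1000 = 281281.

281281 frames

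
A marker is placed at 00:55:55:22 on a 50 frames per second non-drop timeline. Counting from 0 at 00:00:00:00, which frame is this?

Total seconds to the label: (0 × 3600 + 55 × 60 + 55) = 3355.
Frame index = 3355 × 50 + 22 = 167772.

167772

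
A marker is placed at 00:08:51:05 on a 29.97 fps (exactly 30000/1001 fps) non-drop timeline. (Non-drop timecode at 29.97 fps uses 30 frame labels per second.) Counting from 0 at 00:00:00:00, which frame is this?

Total seconds to the label: (0 × 3600 + 8 × 60 + 51) = 531.
Frame index = 531 × 30 + 5 = 15935.

frame 15935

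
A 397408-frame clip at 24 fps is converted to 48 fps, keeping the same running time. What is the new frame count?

794816 frames

Frames at target rate = 397408 × (48) / (24) = 794816.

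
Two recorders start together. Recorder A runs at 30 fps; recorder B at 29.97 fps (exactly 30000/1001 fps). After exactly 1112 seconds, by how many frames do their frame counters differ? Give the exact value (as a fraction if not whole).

A emits 30 × 1112 = 33360 frames; B emits 30000/1001 × 1112 = 33360000/1001.
Difference = 33360/1001 frames (≈ 33.3267); B is behind A.

33360/1001 frames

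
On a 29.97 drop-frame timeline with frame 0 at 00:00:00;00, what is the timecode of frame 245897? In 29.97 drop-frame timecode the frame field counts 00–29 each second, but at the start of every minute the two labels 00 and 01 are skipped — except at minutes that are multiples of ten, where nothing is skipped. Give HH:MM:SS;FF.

02:16:44;23

Ten DF minutes hold 17982 frames, so frame 245897 lies in block 13 (frames 233766–251747) with 12131 frames into that block.
The block's first minute is 1800 frames and the rest 1798 each; 12131 frames reaches minute 6, so 13 × 18 + 6 × 2 = 246 labels have been skipped so far.
Adding those back, label number 245897 + 246 = 246143 at 30 labels/s is 8204 s + 23 f = 2 h 16 min 44 s frame 23, i.e. 02:16:44;23.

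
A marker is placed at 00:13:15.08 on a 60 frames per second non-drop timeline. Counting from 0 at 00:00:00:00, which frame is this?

47708

Total seconds to the label: (0 × 3600 + 13 × 60 + 15) = 795.
Frame index = 795 × 60 + 8 = 47708.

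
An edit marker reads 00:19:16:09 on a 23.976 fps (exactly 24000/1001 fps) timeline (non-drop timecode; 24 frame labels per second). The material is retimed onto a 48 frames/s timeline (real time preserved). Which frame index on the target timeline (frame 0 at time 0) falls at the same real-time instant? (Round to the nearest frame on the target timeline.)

Source frame index: (0×3600 + 19×60 + 16) × 24 + 9 = 27753.
Real time: 27753 / (24000/1001) = 9260251/8000 s.
Target frame: (9260251/8000) × (48) = 27780753/500 ≈ 55561.506 → 55562.

frame 55562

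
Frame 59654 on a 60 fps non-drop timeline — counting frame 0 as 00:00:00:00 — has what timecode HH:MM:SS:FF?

00:16:34:14

59654 ÷ 60 = 994 full seconds, remainder 14 frames.
994 s = 0 h 16 min 34 s.
Timecode: 00:16:34:14.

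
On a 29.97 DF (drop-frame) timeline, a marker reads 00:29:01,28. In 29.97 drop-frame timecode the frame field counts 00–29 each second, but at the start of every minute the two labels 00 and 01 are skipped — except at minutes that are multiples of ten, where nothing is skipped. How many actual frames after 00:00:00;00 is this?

As if non-drop at 30 labels/s: (0 × 3600 + 29 × 60 + 1) × 30 + 28 = 52258.
Minute boundaries passed: 29; those not divisible by 10: 29 − 2 = 27; dropped labels = 2 × 27 = 54.
Actual frame index = 52258 − 54 = 52204.

52204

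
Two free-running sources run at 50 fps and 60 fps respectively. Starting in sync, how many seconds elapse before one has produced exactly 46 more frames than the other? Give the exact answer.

4.6 seconds

The gap grows by |60 − 50| = 10 frames per second.
Time for a 46-frame gap: 46 ÷ (10) = 4.6 s.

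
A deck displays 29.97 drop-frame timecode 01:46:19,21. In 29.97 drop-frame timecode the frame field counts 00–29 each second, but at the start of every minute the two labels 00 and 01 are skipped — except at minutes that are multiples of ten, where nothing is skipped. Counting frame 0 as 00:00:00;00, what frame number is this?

Complete 10-minute blocks: 10, each 17982 frames → 179820.
Remaining 6 whole minutes in the current block: 1800 + 5 × 1798 = 10790 frames.
Within the current minute: 19 × 30 + 21 − 2 = 589 (labels ;00/;01 skipped at this minute). Total = 179820 + 10790 + 589 = 191199.

191199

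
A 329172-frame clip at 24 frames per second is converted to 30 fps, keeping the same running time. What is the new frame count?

411465 frames

Target frames = source frames × (target rate / source rate) = 329172 × (30)/(24) = 329172 × 5/4 = 411465.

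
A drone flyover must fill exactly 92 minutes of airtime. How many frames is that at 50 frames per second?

92 min = 5520 s.
Frames = 5520 × 50 = 276000.

276000 frames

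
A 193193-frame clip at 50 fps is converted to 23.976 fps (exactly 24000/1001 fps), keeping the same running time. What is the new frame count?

92640 frames

Target frames = source frames × (target rate / source rate) = 193193 × (24000/1001)/(50) = 193193 × 480/1001 = 92640.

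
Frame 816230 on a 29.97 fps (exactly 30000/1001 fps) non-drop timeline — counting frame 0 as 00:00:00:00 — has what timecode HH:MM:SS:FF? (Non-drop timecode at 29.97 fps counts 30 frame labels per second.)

816230 ÷ 30 = 27207 full seconds, remainder 20 frames.
27207 s = 7 h 33 min 27 s.
Timecode: 07:33:27:20.

07:33:27:20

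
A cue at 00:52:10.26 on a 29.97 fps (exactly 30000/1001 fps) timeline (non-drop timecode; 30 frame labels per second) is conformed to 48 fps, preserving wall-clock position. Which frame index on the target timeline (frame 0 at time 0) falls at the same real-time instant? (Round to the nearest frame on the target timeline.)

frame 150432

Source frame index: (0×3600 + 52×60 + 10) × 30 + 26 = 93926.
Real time: 93926 / (30000/1001) = 47009963/15000 s.
Target frame: (47009963/15000) × (48) = 94019926/625 ≈ 150431.882 → 150432.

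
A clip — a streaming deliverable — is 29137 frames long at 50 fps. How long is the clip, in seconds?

Running time = 29137 / (50) = 582.74 s.

582.74 seconds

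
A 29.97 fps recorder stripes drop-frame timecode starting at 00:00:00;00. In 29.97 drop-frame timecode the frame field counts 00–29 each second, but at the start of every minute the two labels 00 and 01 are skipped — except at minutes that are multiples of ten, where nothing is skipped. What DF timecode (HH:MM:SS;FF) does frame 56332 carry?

00:31:19;18

Each 10-minute DF block holds 10 × 60 × 30 − 9 × 2 = 17982 frames. 56332 ÷ 17982 → 3 full blocks, remainder 2386.
Within the partial block the first minute is 1800 frames and each further minute 1798, so 1 further minute boundary passed. Total skipped labels = 18 × 3 + 2 × 1 = 56.
Non-drop label index = 56332 + 56 = 56388; at 30 labels/s that is 00:31:19:18, i.e. DF 00:31:19;18.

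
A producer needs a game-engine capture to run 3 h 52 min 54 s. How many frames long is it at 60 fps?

838440 frames

3 h 52 min 54 s = 13974 s.
Frames = 13974 × 60 = 838440.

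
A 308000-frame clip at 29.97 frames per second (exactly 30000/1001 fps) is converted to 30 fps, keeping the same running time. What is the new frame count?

308308 frames

Target frames = source frames × (target rate / source rate) = 308000 × (30)/(30000/1001) = 308000 × 1001/1000 = 308308.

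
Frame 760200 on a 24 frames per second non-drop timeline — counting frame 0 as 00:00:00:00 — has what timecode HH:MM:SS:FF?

08:47:55:00

760200 ÷ 24 = 31675 full seconds, remainder 0 frames.
31675 s = 8 h 47 min 55 s.
Timecode: 08:47:55:00.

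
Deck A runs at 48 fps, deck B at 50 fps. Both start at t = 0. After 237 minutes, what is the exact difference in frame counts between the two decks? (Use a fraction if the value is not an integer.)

28440 frames

237 min = 14220 s.
A emits 48 × 14220 = 682560 frames; B emits 50 × 14220 = 711000.
Difference = 28440 frames; B is ahead of A.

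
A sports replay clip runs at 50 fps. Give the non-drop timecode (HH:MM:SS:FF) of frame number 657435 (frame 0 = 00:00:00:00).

03:39:08:35

657435 ÷ 50 = 13148 full seconds, remainder 35 frames.
13148 s = 3 h 39 min 8 s.
Timecode: 03:39:08:35.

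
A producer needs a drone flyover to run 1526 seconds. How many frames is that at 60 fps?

91560 frames

Frames = 1526 × 60 = 91560.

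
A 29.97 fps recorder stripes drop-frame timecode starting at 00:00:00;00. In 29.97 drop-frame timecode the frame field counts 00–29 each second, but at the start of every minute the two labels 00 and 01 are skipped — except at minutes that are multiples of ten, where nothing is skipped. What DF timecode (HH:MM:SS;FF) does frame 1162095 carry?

Each 10-minute DF block holds 10 × 60 × 30 − 9 × 2 = 17982 frames. 1162095 ÷ 17982 → 64 full blocks, remainder 11247.
Within the partial block the first minute is 1800 frames and each further minute 1798, so 6 further minute boundaries passed. Total skipped labels = 18 × 64 + 2 × 6 = 1164.
Non-drop label index = 1162095 + 1164 = 1163259; at 30 labels/s that is 10:46:15:09, i.e. DF 10:46:15;09.

10:46:15;09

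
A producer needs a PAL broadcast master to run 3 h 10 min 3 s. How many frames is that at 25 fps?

285075 frames

3 h 10 min 3 s = 11403 s.
Frames = 11403 × 25 = 285075.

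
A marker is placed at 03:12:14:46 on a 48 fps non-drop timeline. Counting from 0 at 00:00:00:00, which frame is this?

frame 553678

Total seconds to the label: (3 × 3600 + 12 × 60 + 14) = 11534.
Frame index = 11534 × 48 + 46 = 553678.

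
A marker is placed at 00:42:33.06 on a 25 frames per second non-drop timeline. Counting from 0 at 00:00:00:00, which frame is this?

63831

Total seconds to the label: (0 × 3600 + 42 × 60 + 33) = 2553.
Frame index = 2553 × 25 + 6 = 63831.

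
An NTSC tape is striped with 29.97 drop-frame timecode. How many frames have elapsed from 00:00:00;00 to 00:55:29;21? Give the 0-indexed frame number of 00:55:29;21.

99791

Complete 10-minute blocks: 5, each 17982 frames → 89910.
Remaining 5 whole minutes in the current block: 1800 + 4 × 1798 = 8992 frames.
Within the current minute: 29 × 30 + 21 − 2 = 889 (labels ;00/;01 skipped at this minute). Total = 89910 + 8992 + 889 = 99791.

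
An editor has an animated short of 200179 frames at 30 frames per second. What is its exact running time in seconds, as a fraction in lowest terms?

200179/30 seconds

Running time = 200179 ÷ (30) = 200179 × 1/30 = 200179/30 s.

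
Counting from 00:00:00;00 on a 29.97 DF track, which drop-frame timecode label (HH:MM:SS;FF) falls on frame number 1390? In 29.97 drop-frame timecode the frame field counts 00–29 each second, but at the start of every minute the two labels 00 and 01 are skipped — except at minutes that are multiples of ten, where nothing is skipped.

00:00:46;10

Each 10-minute DF block holds 10 × 60 × 30 − 9 × 2 = 17982 frames. 1390 ÷ 17982 → 0 full blocks, remainder 1390.
Within the partial block the first minute is 1800 frames and each further minute 1798, so 0 further minute boundaries passed. Total skipped labels = 18 × 0 + 2 × 0 = 0.
Non-drop label index = 1390 + 0 = 1390; at 30 labels/s that is 00:00:46:10, i.e. DF 00:00:46;10.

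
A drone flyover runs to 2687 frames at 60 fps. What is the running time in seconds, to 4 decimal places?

Running time = 2687 × 1/60 = 2687/60 s ≈ 44.7833 s.

44.7833 seconds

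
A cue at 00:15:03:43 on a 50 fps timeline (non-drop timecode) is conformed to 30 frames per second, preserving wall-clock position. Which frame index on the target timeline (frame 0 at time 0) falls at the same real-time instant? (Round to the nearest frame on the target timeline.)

frame 27116

Source frame index: (0×3600 + 15×60 + 3) × 50 + 43 = 45193.
Real time: 45193 / (50) = 45193/50 s.
Target frame: (45193/50) × (30) = 135579/5 ≈ 27115.800 → 27116.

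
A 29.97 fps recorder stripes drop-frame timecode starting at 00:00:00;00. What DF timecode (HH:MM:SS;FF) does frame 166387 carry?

Ten DF minutes hold 17982 frames, so frame 166387 lies in block 9 (frames 161838–179819) with 4549 frames into that block.
The block's first minute is 1800 frames and the rest 1798 each; 4549 frames reaches minute 2, so 9 × 18 + 2 × 2 = 166 labels have been skipped so far.
Adding those back, label number 166387 + 166 = 166553 at 30 labels/s is 5551 s + 23 f = 1 h 32 min 31 s frame 23, i.e. 01:32:31;23.

01:32:31;23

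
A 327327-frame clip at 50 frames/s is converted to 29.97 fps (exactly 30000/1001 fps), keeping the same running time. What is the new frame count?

Target frames = source frames × (target rate / source rate) = 327327 × (30000/1001)/(50) = 327327 × 600/1001 = 196200.

196200 frames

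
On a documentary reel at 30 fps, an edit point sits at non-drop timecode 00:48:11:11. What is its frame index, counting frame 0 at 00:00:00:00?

86741

Total seconds to the label: (0 × 3600 + 48 × 60 + 11) = 2891.
Frame index = 2891 × 30 + 11 = 86741.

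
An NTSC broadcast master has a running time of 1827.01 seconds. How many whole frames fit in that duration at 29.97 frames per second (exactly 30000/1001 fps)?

Frames = 1827.01 × 30000/1001 = 54810300/1001 ≈ 54755.5445.
Complete frames: 54755.

54755 frames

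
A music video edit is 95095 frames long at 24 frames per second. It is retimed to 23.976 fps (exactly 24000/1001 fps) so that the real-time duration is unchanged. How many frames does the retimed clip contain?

95000 frames

Target frames = source frames × (target rate / source rate) = 95095 × (24000/1001)/(24) = 95095 × 1000/1001 = 95000.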